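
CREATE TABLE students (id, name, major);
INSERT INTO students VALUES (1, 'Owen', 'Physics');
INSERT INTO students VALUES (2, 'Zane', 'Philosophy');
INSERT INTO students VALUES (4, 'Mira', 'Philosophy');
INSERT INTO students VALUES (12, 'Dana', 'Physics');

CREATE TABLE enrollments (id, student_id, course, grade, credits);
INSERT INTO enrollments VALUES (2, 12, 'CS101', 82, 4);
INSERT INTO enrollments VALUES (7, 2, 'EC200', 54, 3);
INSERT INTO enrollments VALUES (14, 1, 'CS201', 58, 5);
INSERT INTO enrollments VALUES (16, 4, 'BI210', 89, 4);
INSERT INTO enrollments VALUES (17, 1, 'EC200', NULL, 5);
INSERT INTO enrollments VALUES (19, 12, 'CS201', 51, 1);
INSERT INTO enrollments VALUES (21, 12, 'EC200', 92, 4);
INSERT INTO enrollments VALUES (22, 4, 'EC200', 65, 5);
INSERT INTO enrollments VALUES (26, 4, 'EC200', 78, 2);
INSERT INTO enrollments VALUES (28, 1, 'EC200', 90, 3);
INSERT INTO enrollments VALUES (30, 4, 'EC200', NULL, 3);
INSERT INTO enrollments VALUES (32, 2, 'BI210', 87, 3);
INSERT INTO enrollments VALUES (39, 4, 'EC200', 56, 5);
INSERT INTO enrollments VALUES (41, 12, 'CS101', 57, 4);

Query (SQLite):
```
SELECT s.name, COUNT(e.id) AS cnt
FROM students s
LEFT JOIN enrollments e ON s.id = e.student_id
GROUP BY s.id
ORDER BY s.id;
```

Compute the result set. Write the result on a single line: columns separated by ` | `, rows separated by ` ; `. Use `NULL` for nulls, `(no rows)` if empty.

LEFT JOIN keeps every students row; unmatched ones get NULL for enrollments columns.
Group by students.id and compute COUNT(e.id). COUNT(col) of an all-NULL group is 0.
  1: ids {14, 17, 28} → COUNT(e.id)=3
  2: ids {7, 32} → COUNT(e.id)=2
  4: ids {16, 22, 26, 30, 39} → COUNT(e.id)=5
  12: ids {2, 19, 21, 41} → COUNT(e.id)=4

Owen | 3 ; Zane | 2 ; Mira | 5 ; Dana | 4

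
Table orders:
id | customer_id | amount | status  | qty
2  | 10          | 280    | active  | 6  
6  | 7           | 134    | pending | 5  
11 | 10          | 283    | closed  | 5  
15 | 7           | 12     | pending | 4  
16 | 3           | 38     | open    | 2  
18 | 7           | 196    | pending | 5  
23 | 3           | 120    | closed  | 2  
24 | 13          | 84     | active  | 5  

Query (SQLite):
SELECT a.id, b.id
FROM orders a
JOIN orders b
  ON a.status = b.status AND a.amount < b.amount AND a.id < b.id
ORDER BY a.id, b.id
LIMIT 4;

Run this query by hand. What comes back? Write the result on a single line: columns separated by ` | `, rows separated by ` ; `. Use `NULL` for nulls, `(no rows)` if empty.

6 | 18 ; 15 | 18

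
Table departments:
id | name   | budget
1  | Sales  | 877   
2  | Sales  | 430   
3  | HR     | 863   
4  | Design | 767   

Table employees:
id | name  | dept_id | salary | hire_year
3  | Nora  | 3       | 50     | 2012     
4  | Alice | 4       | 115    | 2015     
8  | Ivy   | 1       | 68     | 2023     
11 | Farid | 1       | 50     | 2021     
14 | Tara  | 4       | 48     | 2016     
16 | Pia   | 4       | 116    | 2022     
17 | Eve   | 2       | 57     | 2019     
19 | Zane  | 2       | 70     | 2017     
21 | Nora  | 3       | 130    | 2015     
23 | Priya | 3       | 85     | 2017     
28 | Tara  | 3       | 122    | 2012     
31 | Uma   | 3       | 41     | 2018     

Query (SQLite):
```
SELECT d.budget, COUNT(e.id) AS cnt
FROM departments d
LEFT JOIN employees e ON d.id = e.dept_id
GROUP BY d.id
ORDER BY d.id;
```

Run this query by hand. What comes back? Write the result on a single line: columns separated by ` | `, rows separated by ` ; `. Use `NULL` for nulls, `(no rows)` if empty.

877 | 2 ; 430 | 2 ; 863 | 5 ; 767 | 3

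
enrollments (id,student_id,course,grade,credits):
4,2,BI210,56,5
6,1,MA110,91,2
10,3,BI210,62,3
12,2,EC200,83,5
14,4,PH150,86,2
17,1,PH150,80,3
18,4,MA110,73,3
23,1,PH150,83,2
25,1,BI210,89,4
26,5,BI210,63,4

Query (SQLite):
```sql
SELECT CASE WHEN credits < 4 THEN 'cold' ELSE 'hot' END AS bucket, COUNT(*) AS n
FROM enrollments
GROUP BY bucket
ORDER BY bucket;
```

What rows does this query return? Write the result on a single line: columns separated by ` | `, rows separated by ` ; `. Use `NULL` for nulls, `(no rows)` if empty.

Bucket rows by credits < 4 → 'cold' else 'hot'; count each bucket.

cold | 6 ; hot | 4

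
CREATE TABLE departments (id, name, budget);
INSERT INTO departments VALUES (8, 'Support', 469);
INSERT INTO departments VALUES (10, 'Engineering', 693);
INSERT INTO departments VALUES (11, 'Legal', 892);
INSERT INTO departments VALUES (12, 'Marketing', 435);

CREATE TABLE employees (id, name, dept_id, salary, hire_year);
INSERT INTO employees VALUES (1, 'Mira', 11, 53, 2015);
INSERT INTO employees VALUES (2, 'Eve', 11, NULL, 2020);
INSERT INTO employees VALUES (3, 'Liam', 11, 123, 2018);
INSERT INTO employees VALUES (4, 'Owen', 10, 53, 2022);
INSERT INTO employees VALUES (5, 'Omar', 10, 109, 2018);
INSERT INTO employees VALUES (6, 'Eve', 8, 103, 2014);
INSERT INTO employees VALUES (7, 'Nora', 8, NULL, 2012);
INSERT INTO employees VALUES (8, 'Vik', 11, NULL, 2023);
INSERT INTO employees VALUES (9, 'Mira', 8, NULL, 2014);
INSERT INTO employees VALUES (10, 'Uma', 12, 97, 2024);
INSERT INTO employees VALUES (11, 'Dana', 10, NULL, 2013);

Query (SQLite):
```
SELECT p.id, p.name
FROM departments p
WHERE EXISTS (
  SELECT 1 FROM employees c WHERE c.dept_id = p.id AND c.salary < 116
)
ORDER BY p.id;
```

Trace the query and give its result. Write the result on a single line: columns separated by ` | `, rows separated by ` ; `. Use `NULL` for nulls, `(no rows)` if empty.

8 | Support ; 10 | Engineering ; 11 | Legal ; 12 | Marketing

For each departments row, check whether any employees with matching dept_id has salary < 116.
Keep rows where that is true.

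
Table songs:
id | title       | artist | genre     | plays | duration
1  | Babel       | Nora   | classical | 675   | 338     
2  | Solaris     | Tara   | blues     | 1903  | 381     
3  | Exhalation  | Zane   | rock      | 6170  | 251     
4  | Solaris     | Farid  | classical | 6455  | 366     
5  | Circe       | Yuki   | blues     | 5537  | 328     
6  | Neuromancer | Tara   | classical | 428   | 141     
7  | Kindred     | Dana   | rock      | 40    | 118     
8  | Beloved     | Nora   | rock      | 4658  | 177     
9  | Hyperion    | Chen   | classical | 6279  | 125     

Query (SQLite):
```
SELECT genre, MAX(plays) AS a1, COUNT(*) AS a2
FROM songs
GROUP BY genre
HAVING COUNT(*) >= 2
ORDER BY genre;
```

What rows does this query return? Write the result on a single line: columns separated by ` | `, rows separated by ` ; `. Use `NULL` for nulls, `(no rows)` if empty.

blues | 5537 | 2 ; classical | 6455 | 4 ; rock | 6170 | 3

Group songs by genre.
Per group compute: MAX(plays), COUNT(*).
HAVING: drop groups with fewer than 2 rows.
  blues: ids {2, 5} → MAX(plays)=5537, COUNT(*)=2
  classical: ids {1, 4, 6, 9} → MAX(plays)=6455, COUNT(*)=4
  rock: ids {3, 7, 8} → MAX(plays)=6170, COUNT(*)=3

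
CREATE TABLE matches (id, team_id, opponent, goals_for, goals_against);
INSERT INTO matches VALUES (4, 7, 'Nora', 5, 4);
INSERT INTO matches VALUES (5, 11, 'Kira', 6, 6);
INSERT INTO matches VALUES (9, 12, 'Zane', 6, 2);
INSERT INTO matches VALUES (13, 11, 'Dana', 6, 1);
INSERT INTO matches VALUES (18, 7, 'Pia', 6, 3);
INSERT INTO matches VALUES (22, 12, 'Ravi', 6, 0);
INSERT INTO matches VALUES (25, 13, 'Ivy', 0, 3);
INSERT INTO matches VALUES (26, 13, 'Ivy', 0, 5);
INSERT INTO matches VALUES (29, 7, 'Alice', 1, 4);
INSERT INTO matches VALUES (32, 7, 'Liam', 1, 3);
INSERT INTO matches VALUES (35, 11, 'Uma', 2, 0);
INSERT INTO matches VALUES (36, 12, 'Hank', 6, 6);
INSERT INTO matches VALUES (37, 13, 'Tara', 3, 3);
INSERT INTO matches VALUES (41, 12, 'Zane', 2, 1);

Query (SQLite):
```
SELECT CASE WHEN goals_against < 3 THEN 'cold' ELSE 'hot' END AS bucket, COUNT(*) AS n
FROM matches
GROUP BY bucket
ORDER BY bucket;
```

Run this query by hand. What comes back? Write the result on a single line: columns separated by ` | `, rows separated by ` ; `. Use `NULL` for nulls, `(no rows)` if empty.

Bucket rows by goals_against < 3 → 'cold' else 'hot'; count each bucket.

cold | 5 ; hot | 9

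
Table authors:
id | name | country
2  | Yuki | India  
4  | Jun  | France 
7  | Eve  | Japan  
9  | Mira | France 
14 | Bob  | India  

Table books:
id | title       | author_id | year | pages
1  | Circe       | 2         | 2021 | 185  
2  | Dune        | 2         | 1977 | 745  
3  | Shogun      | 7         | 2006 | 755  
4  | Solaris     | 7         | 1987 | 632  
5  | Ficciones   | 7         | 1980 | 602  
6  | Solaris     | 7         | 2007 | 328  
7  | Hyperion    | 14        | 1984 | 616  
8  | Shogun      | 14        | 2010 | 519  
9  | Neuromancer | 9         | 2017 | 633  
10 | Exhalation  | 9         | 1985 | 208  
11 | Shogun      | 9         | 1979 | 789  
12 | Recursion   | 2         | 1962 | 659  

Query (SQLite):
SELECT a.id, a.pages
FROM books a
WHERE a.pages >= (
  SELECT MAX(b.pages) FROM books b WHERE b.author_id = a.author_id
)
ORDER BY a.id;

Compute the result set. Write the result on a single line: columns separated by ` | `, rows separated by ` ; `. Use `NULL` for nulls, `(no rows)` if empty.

For each books row a, compute MAX(pages) over rows sharing a.author_id.
Keep row a if a.pages >= that per-group MAX.
  author_id=2: MAX(pages) = 745
  author_id=7: MAX(pages) = 755
  author_id=9: MAX(pages) = 789
  author_id=14: MAX(pages) = 616

2 | 745 ; 3 | 755 ; 7 | 616 ; 11 | 789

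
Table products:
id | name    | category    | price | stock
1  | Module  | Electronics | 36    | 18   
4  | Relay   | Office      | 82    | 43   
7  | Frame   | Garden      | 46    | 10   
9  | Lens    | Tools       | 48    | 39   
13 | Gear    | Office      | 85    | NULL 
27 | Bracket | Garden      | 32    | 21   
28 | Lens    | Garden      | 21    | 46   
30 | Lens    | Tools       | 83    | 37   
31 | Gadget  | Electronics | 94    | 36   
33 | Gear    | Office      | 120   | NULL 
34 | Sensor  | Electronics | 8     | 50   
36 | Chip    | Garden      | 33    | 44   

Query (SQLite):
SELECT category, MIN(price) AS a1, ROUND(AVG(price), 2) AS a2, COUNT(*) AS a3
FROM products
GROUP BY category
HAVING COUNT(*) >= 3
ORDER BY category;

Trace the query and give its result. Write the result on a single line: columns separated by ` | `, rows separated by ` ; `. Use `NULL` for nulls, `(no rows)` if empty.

Group products by category.
Per group compute: MIN(price), ROUND(AVG(price), 2), COUNT(*).
HAVING: drop groups with fewer than 3 rows.
  Electronics: ids {1, 31, 34} → MIN(price)=8, ROUND(AVG(price), 2)=46, COUNT(*)=3
  Garden: ids {7, 27, 28, 36} → MIN(price)=21, ROUND(AVG(price), 2)=33, COUNT(*)=4
  Office: ids {4, 13, 33} → MIN(price)=82, ROUND(AVG(price), 2)=95.67, COUNT(*)=3
  Tools: ids {9, 30} → MIN(price)=48, ROUND(AVG(price), 2)=65.5, COUNT(*)=2

Electronics | 8 | 46 | 3 ; Garden | 21 | 33 | 4 ; Office | 82 | 95.67 | 3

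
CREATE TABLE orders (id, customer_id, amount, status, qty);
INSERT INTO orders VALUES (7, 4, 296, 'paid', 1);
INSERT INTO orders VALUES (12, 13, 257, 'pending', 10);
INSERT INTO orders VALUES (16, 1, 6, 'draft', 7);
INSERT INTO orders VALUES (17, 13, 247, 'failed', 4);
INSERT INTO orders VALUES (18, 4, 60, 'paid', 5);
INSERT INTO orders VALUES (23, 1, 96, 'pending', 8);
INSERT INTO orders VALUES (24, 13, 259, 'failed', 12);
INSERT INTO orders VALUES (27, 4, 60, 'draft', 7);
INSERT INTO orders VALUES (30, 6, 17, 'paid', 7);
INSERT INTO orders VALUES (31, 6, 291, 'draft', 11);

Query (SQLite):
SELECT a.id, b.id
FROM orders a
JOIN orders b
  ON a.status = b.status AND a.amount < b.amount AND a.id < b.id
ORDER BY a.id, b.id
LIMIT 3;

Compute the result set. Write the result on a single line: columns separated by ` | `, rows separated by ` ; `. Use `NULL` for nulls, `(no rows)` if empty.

Pairs (a,b) with same status, a.amount < b.amount, a.id < b.id.
status groups: draft:{16,27,31} failed:{17,24} paid:{7,18,30} pending:{12,23}
Ordered by (a.id, b.id); first 3.

16 | 27 ; 16 | 31 ; 17 | 24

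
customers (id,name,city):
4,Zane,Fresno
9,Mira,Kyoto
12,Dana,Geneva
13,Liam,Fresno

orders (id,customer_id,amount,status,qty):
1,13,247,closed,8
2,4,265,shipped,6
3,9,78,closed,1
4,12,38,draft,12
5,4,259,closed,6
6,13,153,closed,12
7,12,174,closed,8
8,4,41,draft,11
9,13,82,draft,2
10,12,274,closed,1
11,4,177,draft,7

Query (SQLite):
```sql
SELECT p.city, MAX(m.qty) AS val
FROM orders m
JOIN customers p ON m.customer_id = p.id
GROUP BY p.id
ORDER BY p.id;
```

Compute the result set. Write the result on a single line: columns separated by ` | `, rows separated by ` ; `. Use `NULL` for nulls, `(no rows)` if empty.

Join each orders row to its customers via customer_id.
Group joined rows by customers.id; compute MAX(m.qty) per group.
  4: ids {2, 5, 8, 11} → MAX(m.qty)=11
  9: ids {3} → MAX(m.qty)=1
  12: ids {4, 7, 10} → MAX(m.qty)=12
  13: ids {1, 6, 9} → MAX(m.qty)=12

Fresno | 11 ; Kyoto | 1 ; Geneva | 12 ; Fresno | 12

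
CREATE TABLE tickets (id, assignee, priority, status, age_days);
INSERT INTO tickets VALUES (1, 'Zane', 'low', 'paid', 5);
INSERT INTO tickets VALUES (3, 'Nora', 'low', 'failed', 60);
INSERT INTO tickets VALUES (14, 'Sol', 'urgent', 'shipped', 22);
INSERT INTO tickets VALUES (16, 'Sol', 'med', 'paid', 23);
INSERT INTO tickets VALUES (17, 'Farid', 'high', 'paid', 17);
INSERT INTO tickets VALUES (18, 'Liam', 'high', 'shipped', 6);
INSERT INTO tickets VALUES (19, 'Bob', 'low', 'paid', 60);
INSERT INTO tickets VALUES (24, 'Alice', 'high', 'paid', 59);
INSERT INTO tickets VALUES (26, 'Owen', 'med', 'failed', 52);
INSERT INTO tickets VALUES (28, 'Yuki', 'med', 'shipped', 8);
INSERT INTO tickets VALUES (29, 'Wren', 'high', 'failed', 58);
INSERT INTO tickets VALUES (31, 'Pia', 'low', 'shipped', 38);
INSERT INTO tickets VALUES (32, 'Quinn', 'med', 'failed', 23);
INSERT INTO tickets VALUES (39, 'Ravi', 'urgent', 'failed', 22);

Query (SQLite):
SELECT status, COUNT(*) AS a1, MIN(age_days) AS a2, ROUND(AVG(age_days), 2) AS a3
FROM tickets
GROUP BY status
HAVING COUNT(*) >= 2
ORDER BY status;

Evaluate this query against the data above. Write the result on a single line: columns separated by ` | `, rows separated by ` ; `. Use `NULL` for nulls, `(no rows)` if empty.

Group tickets by status.
Per group compute: COUNT(*), MIN(age_days), ROUND(AVG(age_days), 2).
HAVING: drop groups with fewer than 2 rows.
  failed: ids {3, 26, 29, 32, 39} → COUNT(*)=5, MIN(age_days)=22, ROUND(AVG(age_days), 2)=43
  paid: ids {1, 16, 17, 19, 24} → COUNT(*)=5, MIN(age_days)=5, ROUND(AVG(age_days), 2)=32.8
  shipped: ids {14, 18, 28, 31} → COUNT(*)=4, MIN(age_days)=6, ROUND(AVG(age_days), 2)=18.5

failed | 5 | 22 | 43 ; paid | 5 | 5 | 32.8 ; shipped | 4 | 6 | 18.5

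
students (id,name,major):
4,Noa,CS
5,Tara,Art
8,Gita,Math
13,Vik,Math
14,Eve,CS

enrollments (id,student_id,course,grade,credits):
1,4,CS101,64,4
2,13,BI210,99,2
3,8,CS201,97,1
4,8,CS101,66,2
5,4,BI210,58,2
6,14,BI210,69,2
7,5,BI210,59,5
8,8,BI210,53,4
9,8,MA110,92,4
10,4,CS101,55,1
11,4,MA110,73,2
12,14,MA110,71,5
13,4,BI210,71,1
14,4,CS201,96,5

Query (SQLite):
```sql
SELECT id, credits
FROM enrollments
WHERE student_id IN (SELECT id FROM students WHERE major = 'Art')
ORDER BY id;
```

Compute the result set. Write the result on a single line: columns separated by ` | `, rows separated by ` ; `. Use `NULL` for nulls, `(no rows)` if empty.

7 | 5

Inner query: students.id where major = 'Art'.
Outer: keep enrollments rows whose student_id is in that set.
Inner query → {5}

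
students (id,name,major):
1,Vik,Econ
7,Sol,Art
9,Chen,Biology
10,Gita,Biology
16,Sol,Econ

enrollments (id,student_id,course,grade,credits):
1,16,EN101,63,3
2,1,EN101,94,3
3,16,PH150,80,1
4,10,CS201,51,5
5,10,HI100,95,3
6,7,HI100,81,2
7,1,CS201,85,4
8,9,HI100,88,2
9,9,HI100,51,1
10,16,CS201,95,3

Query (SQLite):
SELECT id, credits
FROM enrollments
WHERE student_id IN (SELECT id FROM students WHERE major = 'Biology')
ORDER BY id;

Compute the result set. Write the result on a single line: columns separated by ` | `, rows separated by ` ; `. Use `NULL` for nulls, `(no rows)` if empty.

Inner query: students.id where major = 'Biology'.
Outer: keep enrollments rows whose student_id is in that set.
Inner query → {9, 10}

4 | 5 ; 5 | 3 ; 8 | 2 ; 9 | 1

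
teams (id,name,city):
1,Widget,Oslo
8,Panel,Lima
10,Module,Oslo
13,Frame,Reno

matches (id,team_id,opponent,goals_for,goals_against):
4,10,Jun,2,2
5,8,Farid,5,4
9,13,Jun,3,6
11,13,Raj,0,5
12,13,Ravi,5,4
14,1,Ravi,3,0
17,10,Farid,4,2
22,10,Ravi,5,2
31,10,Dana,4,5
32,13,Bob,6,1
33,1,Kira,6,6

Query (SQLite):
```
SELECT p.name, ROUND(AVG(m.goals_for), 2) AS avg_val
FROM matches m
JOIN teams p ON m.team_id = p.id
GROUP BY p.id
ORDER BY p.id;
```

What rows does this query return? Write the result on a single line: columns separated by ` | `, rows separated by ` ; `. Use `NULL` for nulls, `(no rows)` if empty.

Widget | 4.5 ; Panel | 5 ; Module | 3.75 ; Frame | 3.5

Join each matches row to its teams via team_id.
Group joined rows by teams.id; compute ROUND(AVG(m.goals_for), 2) per group.
  1: ids {14, 33} → ROUND(AVG(m.goals_for), 2)=4.5
  8: ids {5} → ROUND(AVG(m.goals_for), 2)=5
  10: ids {4, 17, 22, 31} → ROUND(AVG(m.goals_for), 2)=3.75
  13: ids {9, 11, 12, 32} → ROUND(AVG(m.goals_for), 2)=3.5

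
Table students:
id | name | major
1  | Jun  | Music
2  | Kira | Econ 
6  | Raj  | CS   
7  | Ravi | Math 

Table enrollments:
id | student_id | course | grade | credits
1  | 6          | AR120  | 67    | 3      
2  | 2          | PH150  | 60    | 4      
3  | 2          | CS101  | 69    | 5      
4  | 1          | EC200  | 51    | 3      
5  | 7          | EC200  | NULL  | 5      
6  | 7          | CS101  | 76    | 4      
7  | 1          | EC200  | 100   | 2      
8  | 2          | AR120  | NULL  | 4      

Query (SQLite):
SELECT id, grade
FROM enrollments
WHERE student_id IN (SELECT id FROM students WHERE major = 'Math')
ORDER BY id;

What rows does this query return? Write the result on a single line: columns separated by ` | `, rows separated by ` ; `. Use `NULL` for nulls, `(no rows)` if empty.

Inner query: students.id where major = 'Math'.
Outer: keep enrollments rows whose student_id is in that set.
Inner query → {7}

5 | NULL ; 6 | 76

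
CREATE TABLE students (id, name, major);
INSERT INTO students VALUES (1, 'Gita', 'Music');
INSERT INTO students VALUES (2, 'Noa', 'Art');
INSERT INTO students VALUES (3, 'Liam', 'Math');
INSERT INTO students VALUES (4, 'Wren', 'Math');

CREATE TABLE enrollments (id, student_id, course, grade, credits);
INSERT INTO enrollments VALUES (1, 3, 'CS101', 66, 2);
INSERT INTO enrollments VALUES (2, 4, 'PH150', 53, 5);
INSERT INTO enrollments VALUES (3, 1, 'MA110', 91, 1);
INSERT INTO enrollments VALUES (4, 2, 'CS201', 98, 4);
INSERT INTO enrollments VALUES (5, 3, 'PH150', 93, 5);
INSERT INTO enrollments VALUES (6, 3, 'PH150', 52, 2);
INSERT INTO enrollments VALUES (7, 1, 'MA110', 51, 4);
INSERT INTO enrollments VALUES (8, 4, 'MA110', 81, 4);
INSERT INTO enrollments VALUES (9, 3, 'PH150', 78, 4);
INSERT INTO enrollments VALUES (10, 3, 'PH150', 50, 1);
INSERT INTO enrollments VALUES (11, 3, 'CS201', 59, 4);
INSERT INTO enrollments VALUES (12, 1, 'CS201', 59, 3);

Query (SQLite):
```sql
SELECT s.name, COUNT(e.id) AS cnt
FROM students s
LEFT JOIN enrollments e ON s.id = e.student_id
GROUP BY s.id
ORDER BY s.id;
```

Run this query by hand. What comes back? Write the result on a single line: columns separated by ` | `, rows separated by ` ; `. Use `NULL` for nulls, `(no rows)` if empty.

Gita | 3 ; Noa | 1 ; Liam | 6 ; Wren | 2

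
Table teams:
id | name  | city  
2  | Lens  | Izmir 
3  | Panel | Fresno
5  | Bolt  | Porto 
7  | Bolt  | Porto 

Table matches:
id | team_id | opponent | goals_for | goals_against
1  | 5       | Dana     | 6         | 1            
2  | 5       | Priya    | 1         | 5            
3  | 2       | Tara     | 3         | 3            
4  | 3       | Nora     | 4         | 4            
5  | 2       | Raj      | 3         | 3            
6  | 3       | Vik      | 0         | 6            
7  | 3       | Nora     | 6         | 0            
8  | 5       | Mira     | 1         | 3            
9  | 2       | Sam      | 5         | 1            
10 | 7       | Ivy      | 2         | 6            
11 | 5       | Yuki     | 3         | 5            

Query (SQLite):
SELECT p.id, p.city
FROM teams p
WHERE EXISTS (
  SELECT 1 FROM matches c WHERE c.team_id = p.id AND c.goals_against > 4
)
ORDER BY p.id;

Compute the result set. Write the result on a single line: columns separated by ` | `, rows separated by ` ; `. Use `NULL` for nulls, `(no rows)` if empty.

3 | Fresno ; 5 | Porto ; 7 | Porto

For each teams row, check whether any matches with matching team_id has goals_against > 4.
Keep rows where that is true.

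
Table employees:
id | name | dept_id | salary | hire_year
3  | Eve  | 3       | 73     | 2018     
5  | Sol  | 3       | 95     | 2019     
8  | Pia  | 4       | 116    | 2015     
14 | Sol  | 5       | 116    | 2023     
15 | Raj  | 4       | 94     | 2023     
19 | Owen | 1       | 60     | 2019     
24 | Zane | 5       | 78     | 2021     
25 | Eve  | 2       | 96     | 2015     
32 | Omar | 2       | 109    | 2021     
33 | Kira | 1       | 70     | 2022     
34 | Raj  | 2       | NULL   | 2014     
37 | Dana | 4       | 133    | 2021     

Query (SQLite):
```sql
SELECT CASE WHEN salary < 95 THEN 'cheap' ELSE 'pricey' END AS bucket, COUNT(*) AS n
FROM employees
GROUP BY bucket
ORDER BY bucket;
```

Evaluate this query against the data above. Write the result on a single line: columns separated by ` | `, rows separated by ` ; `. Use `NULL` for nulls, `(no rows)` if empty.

Bucket rows by salary < 95 → 'cheap' else 'pricey'; count each bucket.
NULL < 95 is unknown, so NULL salary falls into ELSE → 'pricey'.

cheap | 5 ; pricey | 7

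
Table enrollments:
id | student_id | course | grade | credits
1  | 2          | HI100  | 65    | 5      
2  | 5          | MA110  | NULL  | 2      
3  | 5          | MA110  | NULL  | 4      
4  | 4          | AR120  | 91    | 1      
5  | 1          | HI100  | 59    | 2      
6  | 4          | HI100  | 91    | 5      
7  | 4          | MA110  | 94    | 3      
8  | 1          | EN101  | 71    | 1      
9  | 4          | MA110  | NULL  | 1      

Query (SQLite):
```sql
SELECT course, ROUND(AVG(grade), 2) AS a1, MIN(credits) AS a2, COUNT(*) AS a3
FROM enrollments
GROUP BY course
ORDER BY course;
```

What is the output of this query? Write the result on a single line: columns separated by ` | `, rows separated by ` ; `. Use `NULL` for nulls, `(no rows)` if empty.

Group enrollments by course.
Per group compute: ROUND(AVG(grade), 2), MIN(credits), COUNT(*).
  AR120: ids {4} → ROUND(AVG(grade), 2)=91, MIN(credits)=1, COUNT(*)=1
  EN101: ids {8} → ROUND(AVG(grade), 2)=71, MIN(credits)=1, COUNT(*)=1
  HI100: ids {1, 5, 6} → ROUND(AVG(grade), 2)=71.67, MIN(credits)=2, COUNT(*)=3
  MA110: ids {2, 3, 7, 9} → ROUND(AVG(grade), 2)=94, MIN(credits)=1, COUNT(*)=4

AR120 | 91 | 1 | 1 ; EN101 | 71 | 1 | 1 ; HI100 | 71.67 | 2 | 3 ; MA110 | 94 | 1 | 4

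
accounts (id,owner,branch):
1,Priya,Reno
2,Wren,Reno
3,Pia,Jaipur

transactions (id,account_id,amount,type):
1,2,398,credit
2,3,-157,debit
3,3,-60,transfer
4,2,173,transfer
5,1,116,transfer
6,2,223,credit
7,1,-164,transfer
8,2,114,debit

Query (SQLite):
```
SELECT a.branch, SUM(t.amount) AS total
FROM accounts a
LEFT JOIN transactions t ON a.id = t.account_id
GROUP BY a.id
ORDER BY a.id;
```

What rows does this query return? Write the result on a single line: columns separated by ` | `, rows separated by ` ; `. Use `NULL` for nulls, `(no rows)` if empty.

LEFT JOIN keeps every accounts row; unmatched ones get NULL for transactions columns.
Group by accounts.id and compute SUM(t.amount). SUM over an all-NULL group is NULL.
  1: ids {5, 7} → SUM(t.amount)=-48
  2: ids {1, 4, 6, 8} → SUM(t.amount)=908
  3: ids {2, 3} → SUM(t.amount)=-217

Reno | -48 ; Reno | 908 ; Jaipur | -217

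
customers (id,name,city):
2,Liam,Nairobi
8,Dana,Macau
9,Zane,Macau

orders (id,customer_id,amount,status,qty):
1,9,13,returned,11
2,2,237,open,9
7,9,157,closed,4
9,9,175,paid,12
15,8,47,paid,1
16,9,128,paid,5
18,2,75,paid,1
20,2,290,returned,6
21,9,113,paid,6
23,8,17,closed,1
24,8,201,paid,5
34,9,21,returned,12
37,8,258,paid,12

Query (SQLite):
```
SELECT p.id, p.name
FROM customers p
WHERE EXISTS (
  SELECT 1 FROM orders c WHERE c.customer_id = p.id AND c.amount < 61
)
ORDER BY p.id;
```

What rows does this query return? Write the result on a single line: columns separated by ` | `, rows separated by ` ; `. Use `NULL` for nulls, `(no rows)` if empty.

8 | Dana ; 9 | Zane

For each customers row, check whether any orders with matching customer_id has amount < 61.
Keep rows where that is true.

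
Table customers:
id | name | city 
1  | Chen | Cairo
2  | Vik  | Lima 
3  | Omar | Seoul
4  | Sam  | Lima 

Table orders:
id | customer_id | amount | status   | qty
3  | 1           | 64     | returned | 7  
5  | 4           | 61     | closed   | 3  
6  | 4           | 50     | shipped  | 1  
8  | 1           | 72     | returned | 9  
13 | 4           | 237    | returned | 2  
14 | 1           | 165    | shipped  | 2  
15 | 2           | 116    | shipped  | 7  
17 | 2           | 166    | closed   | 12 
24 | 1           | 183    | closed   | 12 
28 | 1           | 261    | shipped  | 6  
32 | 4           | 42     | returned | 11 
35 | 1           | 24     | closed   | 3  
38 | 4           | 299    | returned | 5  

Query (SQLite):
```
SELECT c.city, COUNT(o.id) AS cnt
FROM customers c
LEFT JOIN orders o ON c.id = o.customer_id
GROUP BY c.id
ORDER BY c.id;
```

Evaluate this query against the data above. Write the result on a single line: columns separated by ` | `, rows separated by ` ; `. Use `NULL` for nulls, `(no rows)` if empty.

LEFT JOIN keeps every customers row; unmatched ones get NULL for orders columns.
Group by customers.id and compute COUNT(o.id). COUNT(col) of an all-NULL group is 0.
  1: ids {3, 8, 14, 24, 28, 35} → COUNT(o.id)=6
  2: ids {15, 17} → COUNT(o.id)=2
  3: ids {—} → COUNT(o.id)=0
  4: ids {5, 6, 13, 32, 38} → COUNT(o.id)=5

Cairo | 6 ; Lima | 2 ; Seoul | 0 ; Lima | 5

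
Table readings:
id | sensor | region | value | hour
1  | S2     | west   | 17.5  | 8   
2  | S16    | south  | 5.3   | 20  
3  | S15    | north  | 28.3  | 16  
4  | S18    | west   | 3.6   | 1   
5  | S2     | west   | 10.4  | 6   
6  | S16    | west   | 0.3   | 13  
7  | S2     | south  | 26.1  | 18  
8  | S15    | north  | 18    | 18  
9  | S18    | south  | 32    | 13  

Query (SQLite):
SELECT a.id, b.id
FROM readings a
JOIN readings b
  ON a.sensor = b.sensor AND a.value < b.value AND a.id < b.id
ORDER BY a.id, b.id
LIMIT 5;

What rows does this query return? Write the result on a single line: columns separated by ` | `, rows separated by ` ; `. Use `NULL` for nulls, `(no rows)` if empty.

1 | 7 ; 4 | 9 ; 5 | 7

Pairs (a,b) with same sensor, a.value < b.value, a.id < b.id.
sensor groups: S15:{3,8} S16:{2,6} S18:{4,9} S2:{1,5,7}
Ordered by (a.id, b.id); first 5.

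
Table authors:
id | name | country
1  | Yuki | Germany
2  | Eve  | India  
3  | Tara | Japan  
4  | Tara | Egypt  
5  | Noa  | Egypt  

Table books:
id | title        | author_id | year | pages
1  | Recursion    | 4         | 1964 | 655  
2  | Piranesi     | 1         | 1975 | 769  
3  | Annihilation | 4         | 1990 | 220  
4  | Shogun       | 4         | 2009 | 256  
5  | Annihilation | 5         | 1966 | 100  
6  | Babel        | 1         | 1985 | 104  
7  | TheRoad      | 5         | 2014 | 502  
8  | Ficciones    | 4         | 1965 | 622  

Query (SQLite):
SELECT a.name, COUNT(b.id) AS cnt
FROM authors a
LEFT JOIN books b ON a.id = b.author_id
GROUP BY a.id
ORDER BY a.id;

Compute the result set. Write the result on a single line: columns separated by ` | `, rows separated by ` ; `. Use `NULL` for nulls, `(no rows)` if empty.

Yuki | 2 ; Eve | 0 ; Tara | 0 ; Tara | 4 ; Noa | 2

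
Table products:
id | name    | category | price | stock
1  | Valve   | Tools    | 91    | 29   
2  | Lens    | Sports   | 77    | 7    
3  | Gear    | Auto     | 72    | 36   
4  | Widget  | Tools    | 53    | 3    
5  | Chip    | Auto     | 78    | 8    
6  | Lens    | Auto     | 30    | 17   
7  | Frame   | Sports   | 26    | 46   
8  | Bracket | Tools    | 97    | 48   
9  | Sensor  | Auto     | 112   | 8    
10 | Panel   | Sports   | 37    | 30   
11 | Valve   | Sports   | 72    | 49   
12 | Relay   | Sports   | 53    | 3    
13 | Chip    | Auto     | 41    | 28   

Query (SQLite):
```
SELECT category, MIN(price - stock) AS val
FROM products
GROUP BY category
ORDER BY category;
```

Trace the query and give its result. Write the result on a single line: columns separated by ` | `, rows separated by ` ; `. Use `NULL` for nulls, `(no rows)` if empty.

Auto | 13 ; Sports | -20 ; Tools | 49

For each row compute price - stock.
Group by category; take MIN of the expression per group.
  Auto: ids {3, 5, 6, 9, 13} → MIN(price - stock)=13
  Sports: ids {2, 7, 10, 11, 12} → MIN(price - stock)=-20
  Tools: ids {1, 4, 8} → MIN(price - stock)=49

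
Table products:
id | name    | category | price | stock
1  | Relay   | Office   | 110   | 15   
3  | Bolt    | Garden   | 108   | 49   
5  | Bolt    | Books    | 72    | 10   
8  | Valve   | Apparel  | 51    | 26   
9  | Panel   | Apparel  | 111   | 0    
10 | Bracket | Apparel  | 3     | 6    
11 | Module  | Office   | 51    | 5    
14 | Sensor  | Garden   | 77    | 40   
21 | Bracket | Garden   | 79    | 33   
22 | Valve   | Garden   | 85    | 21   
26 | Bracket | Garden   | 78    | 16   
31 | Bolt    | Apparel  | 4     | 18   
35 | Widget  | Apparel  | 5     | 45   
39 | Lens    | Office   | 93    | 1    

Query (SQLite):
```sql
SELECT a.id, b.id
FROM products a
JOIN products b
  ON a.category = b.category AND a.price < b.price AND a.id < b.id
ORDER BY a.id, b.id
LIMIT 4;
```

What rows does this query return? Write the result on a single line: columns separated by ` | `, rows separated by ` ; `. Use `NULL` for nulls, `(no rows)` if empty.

8 | 9 ; 10 | 31 ; 10 | 35 ; 11 | 39

Pairs (a,b) with same category, a.price < b.price, a.id < b.id.
category groups: Apparel:{8,9,10,31,35} Books:{5} Garden:{3,14,21,22,26} Office:{1,11,39}
Ordered by (a.id, b.id); first 4.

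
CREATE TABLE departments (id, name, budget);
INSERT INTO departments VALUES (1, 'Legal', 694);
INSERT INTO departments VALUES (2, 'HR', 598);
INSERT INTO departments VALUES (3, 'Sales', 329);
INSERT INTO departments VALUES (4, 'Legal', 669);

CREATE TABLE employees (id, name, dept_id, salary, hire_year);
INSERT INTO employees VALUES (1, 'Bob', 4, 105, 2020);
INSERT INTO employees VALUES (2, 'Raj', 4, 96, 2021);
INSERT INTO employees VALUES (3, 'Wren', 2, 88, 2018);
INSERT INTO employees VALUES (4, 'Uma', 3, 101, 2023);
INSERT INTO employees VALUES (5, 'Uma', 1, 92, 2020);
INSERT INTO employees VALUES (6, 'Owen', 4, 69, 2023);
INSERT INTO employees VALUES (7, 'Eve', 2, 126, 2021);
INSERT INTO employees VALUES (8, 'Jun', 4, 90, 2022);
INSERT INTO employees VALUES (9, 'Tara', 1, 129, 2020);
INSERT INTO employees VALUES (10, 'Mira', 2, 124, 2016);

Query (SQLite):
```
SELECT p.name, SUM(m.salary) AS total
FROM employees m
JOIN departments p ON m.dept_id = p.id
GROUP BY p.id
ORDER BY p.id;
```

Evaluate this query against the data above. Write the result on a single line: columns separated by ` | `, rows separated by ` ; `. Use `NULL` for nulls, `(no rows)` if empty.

Legal | 221 ; HR | 338 ; Sales | 101 ; Legal | 360

Join each employees row to its departments via dept_id.
Group joined rows by departments.id; compute SUM(m.salary) per group.
  1: ids {5, 9} → SUM(m.salary)=221
  2: ids {3, 7, 10} → SUM(m.salary)=338
  3: ids {4} → SUM(m.salary)=101
  4: ids {1, 2, 6, 8} → SUM(m.salary)=360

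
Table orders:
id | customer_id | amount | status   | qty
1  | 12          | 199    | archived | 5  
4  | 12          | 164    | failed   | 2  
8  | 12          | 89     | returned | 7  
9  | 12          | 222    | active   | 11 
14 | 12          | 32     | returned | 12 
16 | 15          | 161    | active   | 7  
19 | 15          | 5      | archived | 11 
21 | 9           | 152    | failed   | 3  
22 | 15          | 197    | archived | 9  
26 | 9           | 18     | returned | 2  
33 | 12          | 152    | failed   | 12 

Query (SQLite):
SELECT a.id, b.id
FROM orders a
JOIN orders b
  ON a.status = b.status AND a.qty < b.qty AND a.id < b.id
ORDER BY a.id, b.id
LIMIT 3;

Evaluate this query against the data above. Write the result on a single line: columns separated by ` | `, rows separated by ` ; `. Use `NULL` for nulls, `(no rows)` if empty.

1 | 19 ; 1 | 22 ; 4 | 21

Pairs (a,b) with same status, a.qty < b.qty, a.id < b.id.
status groups: active:{9,16} archived:{1,19,22} failed:{4,21,33} returned:{8,14,26}
Ordered by (a.id, b.id); first 3.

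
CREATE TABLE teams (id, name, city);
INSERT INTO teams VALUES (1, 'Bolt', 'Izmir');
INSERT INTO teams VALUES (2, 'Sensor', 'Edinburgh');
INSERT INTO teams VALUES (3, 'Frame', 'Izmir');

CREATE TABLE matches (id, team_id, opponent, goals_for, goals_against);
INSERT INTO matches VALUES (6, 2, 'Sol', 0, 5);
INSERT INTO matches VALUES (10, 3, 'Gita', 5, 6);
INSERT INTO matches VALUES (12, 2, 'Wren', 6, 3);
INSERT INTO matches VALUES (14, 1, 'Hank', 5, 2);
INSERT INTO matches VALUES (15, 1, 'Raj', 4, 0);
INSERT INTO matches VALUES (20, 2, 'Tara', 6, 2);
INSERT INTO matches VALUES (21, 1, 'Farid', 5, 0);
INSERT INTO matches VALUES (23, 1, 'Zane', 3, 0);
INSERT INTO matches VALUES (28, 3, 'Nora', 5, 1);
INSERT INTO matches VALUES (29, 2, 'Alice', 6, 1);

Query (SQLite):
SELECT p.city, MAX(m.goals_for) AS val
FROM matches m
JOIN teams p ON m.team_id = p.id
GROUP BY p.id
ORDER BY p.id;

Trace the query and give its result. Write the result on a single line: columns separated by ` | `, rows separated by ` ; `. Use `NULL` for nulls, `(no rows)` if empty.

Join each matches row to its teams via team_id.
Group joined rows by teams.id; compute MAX(m.goals_for) per group.
  1: ids {14, 15, 21, 23} → MAX(m.goals_for)=5
  2: ids {6, 12, 20, 29} → MAX(m.goals_for)=6
  3: ids {10, 28} → MAX(m.goals_for)=5

Izmir | 5 ; Edinburgh | 6 ; Izmir | 5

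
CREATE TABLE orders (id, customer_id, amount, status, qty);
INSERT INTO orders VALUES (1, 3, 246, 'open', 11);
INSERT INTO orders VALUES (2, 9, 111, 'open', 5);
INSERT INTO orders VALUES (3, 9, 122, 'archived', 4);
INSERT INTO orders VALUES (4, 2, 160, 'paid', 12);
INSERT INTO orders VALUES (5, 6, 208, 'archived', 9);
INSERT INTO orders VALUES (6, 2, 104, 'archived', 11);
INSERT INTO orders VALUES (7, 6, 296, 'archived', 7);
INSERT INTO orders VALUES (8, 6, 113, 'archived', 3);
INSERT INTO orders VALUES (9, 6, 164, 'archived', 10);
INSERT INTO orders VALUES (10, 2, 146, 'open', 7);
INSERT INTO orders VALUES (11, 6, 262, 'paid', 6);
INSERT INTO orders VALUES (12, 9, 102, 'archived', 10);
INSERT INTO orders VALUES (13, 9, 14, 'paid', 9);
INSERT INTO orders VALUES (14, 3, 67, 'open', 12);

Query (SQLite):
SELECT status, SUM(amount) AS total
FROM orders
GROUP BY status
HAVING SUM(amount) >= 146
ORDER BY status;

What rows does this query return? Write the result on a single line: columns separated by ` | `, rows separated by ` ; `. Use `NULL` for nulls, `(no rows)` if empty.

Partition orders by status; compute SUM(amount) within each group.
HAVING: keep groups where SUM(amount) >= 146.
  archived: ids {3, 5, 6, 7, 8, 9, 12} → SUM(amount)=1109
  open: ids {1, 2, 10, 14} → SUM(amount)=570
  paid: ids {4, 11, 13} → SUM(amount)=436

archived | 1109 ; open | 570 ; paid | 436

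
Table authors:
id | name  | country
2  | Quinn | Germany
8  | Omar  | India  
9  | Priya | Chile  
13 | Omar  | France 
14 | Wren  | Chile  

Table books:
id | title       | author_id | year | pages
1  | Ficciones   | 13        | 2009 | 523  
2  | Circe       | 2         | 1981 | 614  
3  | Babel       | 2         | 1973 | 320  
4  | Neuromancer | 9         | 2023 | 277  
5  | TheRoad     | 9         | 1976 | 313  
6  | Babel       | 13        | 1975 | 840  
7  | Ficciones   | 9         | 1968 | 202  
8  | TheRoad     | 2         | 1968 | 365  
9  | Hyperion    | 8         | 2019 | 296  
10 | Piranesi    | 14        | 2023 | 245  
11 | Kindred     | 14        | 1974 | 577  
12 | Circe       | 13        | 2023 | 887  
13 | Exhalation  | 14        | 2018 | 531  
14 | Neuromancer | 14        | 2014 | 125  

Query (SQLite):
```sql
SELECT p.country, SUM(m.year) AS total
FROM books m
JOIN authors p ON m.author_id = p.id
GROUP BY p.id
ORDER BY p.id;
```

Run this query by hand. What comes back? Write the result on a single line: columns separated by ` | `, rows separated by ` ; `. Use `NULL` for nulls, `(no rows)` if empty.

Germany | 5922 ; India | 2019 ; Chile | 5967 ; France | 6007 ; Chile | 8029

Join each books row to its authors via author_id.
Group joined rows by authors.id; compute SUM(m.year) per group.
  2: ids {2, 3, 8} → SUM(m.year)=5922
  8: ids {9} → SUM(m.year)=2019
  9: ids {4, 5, 7} → SUM(m.year)=5967
  13: ids {1, 6, 12} → SUM(m.year)=6007
  14: ids {10, 11, 13, 14} → SUM(m.year)=8029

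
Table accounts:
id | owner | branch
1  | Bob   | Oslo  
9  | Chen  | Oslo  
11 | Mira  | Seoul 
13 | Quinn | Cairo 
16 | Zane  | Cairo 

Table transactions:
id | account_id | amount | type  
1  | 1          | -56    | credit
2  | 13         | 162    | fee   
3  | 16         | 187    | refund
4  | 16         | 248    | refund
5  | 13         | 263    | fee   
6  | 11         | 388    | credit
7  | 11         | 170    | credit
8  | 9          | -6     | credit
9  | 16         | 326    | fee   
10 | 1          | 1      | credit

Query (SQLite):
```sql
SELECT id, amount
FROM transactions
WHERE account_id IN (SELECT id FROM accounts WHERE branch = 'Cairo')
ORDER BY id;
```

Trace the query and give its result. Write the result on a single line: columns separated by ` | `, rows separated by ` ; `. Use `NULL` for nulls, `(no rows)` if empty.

Inner query: accounts.id where branch = 'Cairo'.
Outer: keep transactions rows whose account_id is in that set.
Inner query → {13, 16}

2 | 162 ; 3 | 187 ; 4 | 248 ; 5 | 263 ; 9 | 326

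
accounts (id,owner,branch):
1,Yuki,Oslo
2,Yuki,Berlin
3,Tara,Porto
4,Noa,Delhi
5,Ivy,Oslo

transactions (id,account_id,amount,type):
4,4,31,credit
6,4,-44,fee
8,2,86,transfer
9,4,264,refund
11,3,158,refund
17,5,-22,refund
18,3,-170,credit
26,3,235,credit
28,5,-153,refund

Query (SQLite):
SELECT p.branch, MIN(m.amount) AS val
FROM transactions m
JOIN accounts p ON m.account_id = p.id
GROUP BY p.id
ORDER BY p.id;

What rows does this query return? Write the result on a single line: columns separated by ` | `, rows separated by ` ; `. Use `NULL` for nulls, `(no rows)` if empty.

Berlin | 86 ; Porto | -170 ; Delhi | -44 ; Oslo | -153

Join each transactions row to its accounts via account_id.
Group joined rows by accounts.id; compute MIN(m.amount) per group.
  2: ids {8} → MIN(m.amount)=86
  3: ids {11, 18, 26} → MIN(m.amount)=-170
  4: ids {4, 6, 9} → MIN(m.amount)=-44
  5: ids {17, 28} → MIN(m.amount)=-153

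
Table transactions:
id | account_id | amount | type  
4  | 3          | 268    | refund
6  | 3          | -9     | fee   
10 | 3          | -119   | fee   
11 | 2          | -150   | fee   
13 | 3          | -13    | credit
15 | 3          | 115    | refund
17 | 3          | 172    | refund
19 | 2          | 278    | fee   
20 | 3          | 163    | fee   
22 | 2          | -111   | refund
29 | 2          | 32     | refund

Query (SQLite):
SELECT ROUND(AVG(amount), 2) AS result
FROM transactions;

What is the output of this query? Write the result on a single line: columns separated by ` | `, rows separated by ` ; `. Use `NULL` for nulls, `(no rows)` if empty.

56.91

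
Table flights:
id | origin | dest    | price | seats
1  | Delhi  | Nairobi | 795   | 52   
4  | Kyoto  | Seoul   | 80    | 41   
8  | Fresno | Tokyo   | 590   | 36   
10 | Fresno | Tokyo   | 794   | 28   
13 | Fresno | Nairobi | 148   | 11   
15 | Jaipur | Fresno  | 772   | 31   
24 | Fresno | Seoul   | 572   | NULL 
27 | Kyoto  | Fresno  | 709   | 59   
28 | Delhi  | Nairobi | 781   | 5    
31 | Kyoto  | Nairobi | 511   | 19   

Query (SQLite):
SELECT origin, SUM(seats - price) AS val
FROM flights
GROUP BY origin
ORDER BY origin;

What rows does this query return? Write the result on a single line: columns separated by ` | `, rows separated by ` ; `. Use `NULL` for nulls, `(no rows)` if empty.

For each row compute seats - price.
Group by origin; take SUM of the expression per group.
  Delhi: ids {1, 28} → SUM(seats - price)=-1519
  Fresno: ids {8, 10, 13, 24} → SUM(seats - price)=-1457
  Jaipur: ids {15} → SUM(seats - price)=-741
  Kyoto: ids {4, 27, 31} → SUM(seats - price)=-1181

Delhi | -1519 ; Fresno | -1457 ; Jaipur | -741 ; Kyoto | -1181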